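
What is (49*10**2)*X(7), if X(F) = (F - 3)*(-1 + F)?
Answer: 117600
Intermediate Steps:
X(F) = (-1 + F)*(-3 + F) (X(F) = (-3 + F)*(-1 + F) = (-1 + F)*(-3 + F))
(49*10**2)*X(7) = (49*10**2)*(3 + 7**2 - 4*7) = (49*100)*(3 + 49 - 28) = 4900*24 = 117600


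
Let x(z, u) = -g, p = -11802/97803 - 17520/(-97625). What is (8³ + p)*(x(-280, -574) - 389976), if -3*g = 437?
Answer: -381187521206608814/1909603575 ≈ -1.9962e+8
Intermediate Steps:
g = -437/3 (g = -⅓*437 = -437/3 ≈ -145.67)
p = 37422554/636534525 (p = -11802*1/97803 - 17520*(-1/97625) = -3934/32601 + 3504/19525 = 37422554/636534525 ≈ 0.058791)
x(z, u) = 437/3 (x(z, u) = -1*(-437/3) = 437/3)
(8³ + p)*(x(-280, -574) - 389976) = (8³ + 37422554/636534525)*(437/3 - 389976) = (512 + 37422554/636534525)*(-1169491/3) = (325943099354/636534525)*(-1169491/3) = -381187521206608814/1909603575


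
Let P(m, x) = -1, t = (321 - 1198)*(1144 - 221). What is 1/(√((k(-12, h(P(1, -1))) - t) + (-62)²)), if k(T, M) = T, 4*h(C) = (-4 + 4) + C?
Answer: √90367/271101 ≈ 0.0011089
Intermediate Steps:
t = -809471 (t = -877*923 = -809471)
h(C) = C/4 (h(C) = ((-4 + 4) + C)/4 = (0 + C)/4 = C/4)
1/(√((k(-12, h(P(1, -1))) - t) + (-62)²)) = 1/(√((-12 - 1*(-809471)) + (-62)²)) = 1/(√((-12 + 809471) + 3844)) = 1/(√(809459 + 3844)) = 1/(√813303) = 1/(3*√90367) = √90367/271101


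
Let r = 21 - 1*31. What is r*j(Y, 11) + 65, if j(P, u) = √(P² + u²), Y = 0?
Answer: -45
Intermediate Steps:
r = -10 (r = 21 - 31 = -10)
r*j(Y, 11) + 65 = -10*√(0² + 11²) + 65 = -10*√(0 + 121) + 65 = -10*√121 + 65 = -10*11 + 65 = -110 + 65 = -45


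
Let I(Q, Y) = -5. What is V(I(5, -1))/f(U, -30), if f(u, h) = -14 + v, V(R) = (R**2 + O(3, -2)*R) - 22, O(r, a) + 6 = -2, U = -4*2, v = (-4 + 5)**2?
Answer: -43/13 ≈ -3.3077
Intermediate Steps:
v = 1 (v = 1**2 = 1)
U = -8
O(r, a) = -8 (O(r, a) = -6 - 2 = -8)
V(R) = -22 + R**2 - 8*R (V(R) = (R**2 - 8*R) - 22 = -22 + R**2 - 8*R)
f(u, h) = -13 (f(u, h) = -14 + 1 = -13)
V(I(5, -1))/f(U, -30) = (-22 + (-5)**2 - 8*(-5))/(-13) = (-22 + 25 + 40)*(-1/13) = 43*(-1/13) = -43/13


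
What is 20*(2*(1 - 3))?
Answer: -80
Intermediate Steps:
20*(2*(1 - 3)) = 20*(2*(-2)) = 20*(-4) = -80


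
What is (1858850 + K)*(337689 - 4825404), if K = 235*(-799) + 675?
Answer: -7502382428400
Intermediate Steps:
K = -187090 (K = -187765 + 675 = -187090)
(1858850 + K)*(337689 - 4825404) = (1858850 - 187090)*(337689 - 4825404) = 1671760*(-4487715) = -7502382428400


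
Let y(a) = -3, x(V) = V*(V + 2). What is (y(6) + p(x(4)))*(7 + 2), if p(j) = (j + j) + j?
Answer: 621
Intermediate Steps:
x(V) = V*(2 + V)
p(j) = 3*j (p(j) = 2*j + j = 3*j)
(y(6) + p(x(4)))*(7 + 2) = (-3 + 3*(4*(2 + 4)))*(7 + 2) = (-3 + 3*(4*6))*9 = (-3 + 3*24)*9 = (-3 + 72)*9 = 69*9 = 621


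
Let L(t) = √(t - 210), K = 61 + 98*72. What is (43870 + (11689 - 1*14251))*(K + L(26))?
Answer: 293989036 + 82616*I*√46 ≈ 2.9399e+8 + 5.6033e+5*I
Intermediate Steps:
K = 7117 (K = 61 + 7056 = 7117)
L(t) = √(-210 + t)
(43870 + (11689 - 1*14251))*(K + L(26)) = (43870 + (11689 - 1*14251))*(7117 + √(-210 + 26)) = (43870 + (11689 - 14251))*(7117 + √(-184)) = (43870 - 2562)*(7117 + 2*I*√46) = 41308*(7117 + 2*I*√46) = 293989036 + 82616*I*√46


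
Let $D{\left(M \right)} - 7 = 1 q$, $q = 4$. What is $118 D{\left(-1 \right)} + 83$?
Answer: $1381$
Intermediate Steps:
$D{\left(M \right)} = 11$ ($D{\left(M \right)} = 7 + 1 \cdot 4 = 7 + 4 = 11$)
$118 D{\left(-1 \right)} + 83 = 118 \cdot 11 + 83 = 1298 + 83 = 1381$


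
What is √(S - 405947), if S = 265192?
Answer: I*√140755 ≈ 375.17*I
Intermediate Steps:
√(S - 405947) = √(265192 - 405947) = √(-140755) = I*√140755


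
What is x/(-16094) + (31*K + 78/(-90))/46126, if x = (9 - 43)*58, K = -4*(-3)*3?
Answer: 816805709/5567638830 ≈ 0.14671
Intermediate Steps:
K = 36 (K = 12*3 = 36)
x = -1972 (x = -34*58 = -1972)
x/(-16094) + (31*K + 78/(-90))/46126 = -1972/(-16094) + (31*36 + 78/(-90))/46126 = -1972*(-1/16094) + (1116 + 78*(-1/90))*(1/46126) = 986/8047 + (1116 - 13/15)*(1/46126) = 986/8047 + (16727/15)*(1/46126) = 986/8047 + 16727/691890 = 816805709/5567638830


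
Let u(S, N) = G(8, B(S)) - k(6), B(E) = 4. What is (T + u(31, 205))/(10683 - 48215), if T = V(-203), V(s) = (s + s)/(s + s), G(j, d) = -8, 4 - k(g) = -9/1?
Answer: 5/9383 ≈ 0.00053288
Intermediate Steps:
k(g) = 13 (k(g) = 4 - (-9)/1 = 4 - (-9) = 4 - 1*(-9) = 4 + 9 = 13)
u(S, N) = -21 (u(S, N) = -8 - 1*13 = -8 - 13 = -21)
V(s) = 1 (V(s) = (2*s)/((2*s)) = (2*s)*(1/(2*s)) = 1)
T = 1
(T + u(31, 205))/(10683 - 48215) = (1 - 21)/(10683 - 48215) = -20/(-37532) = -20*(-1/37532) = 5/9383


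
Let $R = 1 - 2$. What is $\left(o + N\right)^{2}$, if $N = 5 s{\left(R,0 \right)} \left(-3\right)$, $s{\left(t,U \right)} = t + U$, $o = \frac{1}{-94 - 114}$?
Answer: $\frac{9728161}{43264} \approx 224.86$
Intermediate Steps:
$R = -1$ ($R = 1 - 2 = -1$)
$o = - \frac{1}{208}$ ($o = \frac{1}{-208} = - \frac{1}{208} \approx -0.0048077$)
$s{\left(t,U \right)} = U + t$
$N = 15$ ($N = 5 \left(0 - 1\right) \left(-3\right) = 5 \left(-1\right) \left(-3\right) = \left(-5\right) \left(-3\right) = 15$)
$\left(o + N\right)^{2} = \left(- \frac{1}{208} + 15\right)^{2} = \left(\frac{3119}{208}\right)^{2} = \frac{9728161}{43264}$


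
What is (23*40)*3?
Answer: 2760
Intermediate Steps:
(23*40)*3 = 920*3 = 2760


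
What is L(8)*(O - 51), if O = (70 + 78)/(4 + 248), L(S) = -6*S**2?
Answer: 406528/21 ≈ 19358.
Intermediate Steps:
O = 37/63 (O = 148/252 = 148*(1/252) = 37/63 ≈ 0.58730)
L(8)*(O - 51) = (-6*8**2)*(37/63 - 51) = -6*64*(-3176/63) = -384*(-3176/63) = 406528/21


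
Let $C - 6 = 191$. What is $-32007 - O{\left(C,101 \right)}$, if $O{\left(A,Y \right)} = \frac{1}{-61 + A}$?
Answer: $- \frac{4352953}{136} \approx -32007.0$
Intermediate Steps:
$C = 197$ ($C = 6 + 191 = 197$)
$-32007 - O{\left(C,101 \right)} = -32007 - \frac{1}{-61 + 197} = -32007 - \frac{1}{136} = - \frac{4352953}{136}$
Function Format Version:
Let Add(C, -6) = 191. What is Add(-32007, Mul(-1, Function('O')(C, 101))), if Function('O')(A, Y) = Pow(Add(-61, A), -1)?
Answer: Rational(-4352953, 136) ≈ -32007.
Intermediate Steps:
C = 197 (C = Add(6, 191) = 197)
Add(-32007, Mul(-1, Function('O')(C, 101))) = Add(-32007, Mul(-1, Pow(Add(-61, 197), -1))) = Add(-32007, Mul(-1, Pow(136, -1))) = Add(-32007, Mul(-1, Rational(1, 136))) = Add(-32007, Rational(-1, 136)) = Rational(-4352953, 136)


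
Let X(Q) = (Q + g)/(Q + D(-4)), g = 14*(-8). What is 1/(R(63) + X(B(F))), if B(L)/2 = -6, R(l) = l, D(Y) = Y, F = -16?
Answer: 4/283 ≈ 0.014134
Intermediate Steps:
B(L) = -12 (B(L) = 2*(-6) = -12)
g = -112
X(Q) = (-112 + Q)/(-4 + Q) (X(Q) = (Q - 112)/(Q - 4) = (-112 + Q)/(-4 + Q))
1/(R(63) + X(B(F))) = 1/(63 + (-112 - 12)/(-4 - 12)) = 1/(63 - 124/(-16)) = 1/(63 - 1/16*(-124)) = 1/(63 + 31/4) = 1/(283/4) = 4/283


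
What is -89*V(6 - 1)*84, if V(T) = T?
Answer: -37380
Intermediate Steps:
-89*V(6 - 1)*84 = -89*(6 - 1)*84 = -89*5*84 = -445*84 = -37380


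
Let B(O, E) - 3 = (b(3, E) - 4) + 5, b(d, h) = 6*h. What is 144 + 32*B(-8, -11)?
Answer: -1840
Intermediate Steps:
B(O, E) = 4 + 6*E (B(O, E) = 3 + ((6*E - 4) + 5) = 3 + ((-4 + 6*E) + 5) = 3 + (1 + 6*E) = 4 + 6*E)
144 + 32*B(-8, -11) = 144 + 32*(4 + 6*(-11)) = 144 + 32*(4 - 66) = 144 + 32*(-62) = 144 - 1984 = -1840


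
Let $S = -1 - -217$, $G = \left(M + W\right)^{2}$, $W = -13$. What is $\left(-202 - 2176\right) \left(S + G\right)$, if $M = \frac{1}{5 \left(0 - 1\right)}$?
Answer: $- \frac{23199768}{25} \approx -9.2799 \cdot 10^{5}$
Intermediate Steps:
$M = - \frac{1}{5}$ ($M = \frac{1}{5 \left(-1\right)} = \frac{1}{-5} = - \frac{1}{5} \approx -0.2$)
$G = \frac{4356}{25}$ ($G = \left(- \frac{1}{5} - 13\right)^{2} = \left(- \frac{66}{5}\right)^{2} = \frac{4356}{25} \approx 174.24$)
$S = 216$ ($S = -1 + 217 = 216$)
$\left(-202 - 2176\right) \left(S + G\right) = \left(-202 - 2176\right) \left(216 + \frac{4356}{25}\right) = \left(-2378\right) \frac{9756}{25} = - \frac{23199768}{25}$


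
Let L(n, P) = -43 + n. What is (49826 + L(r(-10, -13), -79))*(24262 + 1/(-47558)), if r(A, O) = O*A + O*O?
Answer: 28893612814995/23779 ≈ 1.2151e+9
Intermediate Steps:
r(A, O) = O² + A*O (r(A, O) = A*O + O² = O² + A*O)
(49826 + L(r(-10, -13), -79))*(24262 + 1/(-47558)) = (49826 + (-43 - 13*(-10 - 13)))*(24262 + 1/(-47558)) = (49826 + (-43 - 13*(-23)))*(24262 - 1/47558) = (49826 + (-43 + 299))*(1153852195/47558) = (49826 + 256)*(1153852195/47558) = 50082*(1153852195/47558) = 28893612814995/23779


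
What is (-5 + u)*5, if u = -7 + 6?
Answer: -30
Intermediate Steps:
u = -1
(-5 + u)*5 = (-5 - 1)*5 = -6*5 = -30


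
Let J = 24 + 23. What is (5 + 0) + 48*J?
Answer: 2261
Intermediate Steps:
J = 47
(5 + 0) + 48*J = (5 + 0) + 48*47 = 5 + 2256 = 2261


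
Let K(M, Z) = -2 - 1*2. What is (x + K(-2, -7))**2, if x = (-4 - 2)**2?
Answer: 1024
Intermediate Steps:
K(M, Z) = -4 (K(M, Z) = -2 - 2 = -4)
x = 36 (x = (-6)**2 = 36)
(x + K(-2, -7))**2 = (36 - 4)**2 = 32**2 = 1024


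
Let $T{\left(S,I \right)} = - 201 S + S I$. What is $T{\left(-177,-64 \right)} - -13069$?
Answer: $59974$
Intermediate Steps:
$T{\left(S,I \right)} = - 201 S + I S$
$T{\left(-177,-64 \right)} - -13069 = - 177 \left(-201 - 64\right) - -13069 = \left(-177\right) \left(-265\right) + 13069 = 46905 + 13069 = 59974$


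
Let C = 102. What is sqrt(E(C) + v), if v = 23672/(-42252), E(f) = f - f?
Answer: I*sqrt(62511834)/10563 ≈ 0.7485*I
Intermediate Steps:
E(f) = 0
v = -5918/10563 (v = 23672*(-1/42252) = -5918/10563 ≈ -0.56026)
sqrt(E(C) + v) = sqrt(0 - 5918/10563) = sqrt(-5918/10563) = I*sqrt(62511834)/10563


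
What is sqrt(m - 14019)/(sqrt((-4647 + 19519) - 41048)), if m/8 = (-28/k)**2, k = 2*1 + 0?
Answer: sqrt(5092459)/3272 ≈ 0.68968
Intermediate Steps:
k = 2 (k = 2 + 0 = 2)
m = 1568 (m = 8*(-28/2)**2 = 8*(-28*1/2)**2 = 8*(-14)**2 = 8*196 = 1568)
sqrt(m - 14019)/(sqrt((-4647 + 19519) - 41048)) = sqrt(1568 - 14019)/(sqrt((-4647 + 19519) - 41048)) = sqrt(-12451)/(sqrt(14872 - 41048)) = (I*sqrt(12451))/(sqrt(-26176)) = (I*sqrt(12451))/((8*I*sqrt(409))) = (I*sqrt(12451))*(-I*sqrt(409)/3272) = sqrt(5092459)/3272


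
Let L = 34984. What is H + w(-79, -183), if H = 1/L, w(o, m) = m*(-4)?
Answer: 25608289/34984 ≈ 732.00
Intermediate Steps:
w(o, m) = -4*m
H = 1/34984 ≈ 2.8585e-5
H + w(-79, -183) = 1/34984 - 4*(-183) = 1/34984 + 732 = 25608289/34984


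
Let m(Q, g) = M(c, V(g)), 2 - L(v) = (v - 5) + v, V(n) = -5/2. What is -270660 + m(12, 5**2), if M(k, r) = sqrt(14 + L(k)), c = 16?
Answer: -270660 + I*sqrt(11) ≈ -2.7066e+5 + 3.3166*I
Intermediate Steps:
V(n) = -5/2 (V(n) = -5*1/2 = -5/2)
L(v) = 7 - 2*v (L(v) = 2 - ((v - 5) + v) = 2 - ((-5 + v) + v) = 2 - (-5 + 2*v) = 2 + (5 - 2*v) = 7 - 2*v)
M(k, r) = sqrt(21 - 2*k) (M(k, r) = sqrt(14 + (7 - 2*k)) = sqrt(21 - 2*k))
m(Q, g) = I*sqrt(11) (m(Q, g) = sqrt(21 - 2*16) = sqrt(21 - 32) = sqrt(-11) = I*sqrt(11))
-270660 + m(12, 5**2) = -270660 + I*sqrt(11)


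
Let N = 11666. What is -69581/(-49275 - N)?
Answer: 69581/60941 ≈ 1.1418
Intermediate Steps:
-69581/(-49275 - N) = -69581/(-49275 - 1*11666) = -69581/(-49275 - 11666) = -69581/(-60941) = -69581*(-1/60941) = 69581/60941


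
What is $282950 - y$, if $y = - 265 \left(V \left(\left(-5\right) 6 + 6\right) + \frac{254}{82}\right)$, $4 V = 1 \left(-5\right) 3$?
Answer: $\frac{12612455}{41} \approx 3.0762 \cdot 10^{5}$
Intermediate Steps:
$V = - \frac{15}{4}$ ($V = \frac{1 \left(-5\right) 3}{4} = \frac{\left(-5\right) 3}{4} = \frac{1}{4} \left(-15\right) = - \frac{15}{4} \approx -3.75$)
$y = - \frac{1011505}{41}$ ($y = - 265 \left(- \frac{15 \left(\left(-5\right) 6 + 6\right)}{4} + \frac{254}{82}\right) = - 265 \left(- \frac{15 \left(-30 + 6\right)}{4} + 254 \cdot \frac{1}{82}\right) = - 265 \left(\left(- \frac{15}{4}\right) \left(-24\right) + \frac{127}{41}\right) = - 265 \left(90 + \frac{127}{41}\right) = \left(-265\right) \frac{3817}{41} = - \frac{1011505}{41} \approx -24671.0$)
$282950 - y = 282950 - - \frac{1011505}{41} = 282950 + \frac{1011505}{41} = \frac{12612455}{41}$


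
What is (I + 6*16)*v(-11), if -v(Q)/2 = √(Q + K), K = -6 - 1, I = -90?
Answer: -36*I*√2 ≈ -50.912*I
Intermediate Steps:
K = -7
v(Q) = -2*√(-7 + Q) (v(Q) = -2*√(Q - 7) = -2*√(-7 + Q))
(I + 6*16)*v(-11) = (-90 + 6*16)*(-2*√(-7 - 11)) = (-90 + 96)*(-6*I*√2) = 6*(-6*I*√2) = -36*I*√2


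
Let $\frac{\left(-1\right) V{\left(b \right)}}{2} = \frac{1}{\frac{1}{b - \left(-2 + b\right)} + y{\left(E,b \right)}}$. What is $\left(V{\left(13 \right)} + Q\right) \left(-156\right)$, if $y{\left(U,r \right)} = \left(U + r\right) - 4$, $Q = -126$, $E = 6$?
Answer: $\frac{609960}{31} \approx 19676.0$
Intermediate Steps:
$y{\left(U,r \right)} = -4 + U + r$
$V{\left(b \right)} = - \frac{2}{\frac{5}{2} + b}$ ($V{\left(b \right)} = - \frac{2}{\frac{1}{b - \left(-2 + b\right)} + \left(-4 + 6 + b\right)} = - \frac{2}{\frac{1}{2} + \left(2 + b\right)} = - \frac{2}{\frac{5}{2} + b}$)
$\left(V{\left(13 \right)} + Q\right) \left(-156\right) = \left(- \frac{4}{5 + 2 \cdot 13} - 126\right) \left(-156\right) = \left(- \frac{4}{5 + 26} - 126\right) \left(-156\right) = \left(- \frac{4}{31} - 126\right) \left(-156\right) = \left(- \frac{3910}{31}\right) \left(-156\right) = \frac{609960}{31}$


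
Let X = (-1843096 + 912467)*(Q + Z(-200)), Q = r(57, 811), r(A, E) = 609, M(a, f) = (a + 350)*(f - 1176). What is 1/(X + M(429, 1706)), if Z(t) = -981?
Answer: 1/346606858 ≈ 2.8851e-9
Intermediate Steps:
M(a, f) = (-1176 + f)*(350 + a) (M(a, f) = (350 + a)*(-1176 + f) = (-1176 + f)*(350 + a))
Q = 609
X = 346193988 (X = (-1843096 + 912467)*(609 - 981) = -930629*(-372) = 346193988)
1/(X + M(429, 1706)) = 1/(346193988 + (-411600 - 1176*429 + 350*1706 + 429*1706)) = 1/(346193988 + (-411600 - 504504 + 597100 + 731874)) = 1/(346193988 + 412870) = 1/346606858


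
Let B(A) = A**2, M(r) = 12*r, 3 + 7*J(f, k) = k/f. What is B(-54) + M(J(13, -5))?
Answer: 264828/91 ≈ 2910.2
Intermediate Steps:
J(f, k) = -3/7 + k/(7*f) (J(f, k) = -3/7 + (k/f)/7 = -3/7 + k/(7*f))
B(-54) + M(J(13, -5)) = (-54)**2 + 12*((1/7)*(-5 - 3*13)/13) = 2916 + 12*((1/7)*(1/13)*(-5 - 39)) = 2916 + 12*((1/7)*(1/13)*(-44)) = 2916 + 12*(-44/91) = 2916 - 528/91 = 264828/91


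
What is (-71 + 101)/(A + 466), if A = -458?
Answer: 15/4 ≈ 3.7500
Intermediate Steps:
(-71 + 101)/(A + 466) = (-71 + 101)/(-458 + 466) = 30/8 = 30*(1/8) = 15/4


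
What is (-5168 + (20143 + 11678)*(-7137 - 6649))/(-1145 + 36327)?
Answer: -219344737/17591 ≈ -12469.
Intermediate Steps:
(-5168 + (20143 + 11678)*(-7137 - 6649))/(-1145 + 36327) = (-5168 + 31821*(-13786))/35182 = (-5168 - 438684306)*(1/35182) = -438689474*1/35182 = -219344737/17591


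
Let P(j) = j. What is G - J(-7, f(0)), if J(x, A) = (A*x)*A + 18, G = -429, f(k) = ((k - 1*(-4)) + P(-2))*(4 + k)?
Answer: 1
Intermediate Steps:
f(k) = (2 + k)*(4 + k) (f(k) = ((k - 1*(-4)) - 2)*(4 + k) = ((k + 4) - 2)*(4 + k) = ((4 + k) - 2)*(4 + k) = (2 + k)*(4 + k))
J(x, A) = 18 + x*A**2 (J(x, A) = x*A**2 + 18 = 18 + x*A**2)
G - J(-7, f(0)) = -429 - (18 - 7*(8 + 0**2 + 6*0)**2) = -429 - (18 - 7*(8 + 0 + 0)**2) = -429 - (18 - 7*8**2) = -429 - (18 - 7*64) = -429 - (18 - 448) = -429 - 1*(-430) = -429 + 430 = 1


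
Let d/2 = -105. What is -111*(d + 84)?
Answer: 13986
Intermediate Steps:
d = -210 (d = 2*(-105) = -210)
-111*(d + 84) = -111*(-210 + 84) = -111*(-126) = 13986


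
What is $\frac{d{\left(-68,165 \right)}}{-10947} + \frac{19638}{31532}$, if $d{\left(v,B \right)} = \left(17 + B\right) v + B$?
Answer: $\frac{300007219}{172590402} \approx 1.7383$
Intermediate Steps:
$d{\left(v,B \right)} = B + v \left(17 + B\right)$ ($d{\left(v,B \right)} = v \left(17 + B\right) + B = B + v \left(17 + B\right)$)
$\frac{d{\left(-68,165 \right)}}{-10947} + \frac{19638}{31532} = \frac{165 + 17 \left(-68\right) + 165 \left(-68\right)}{-10947} + \frac{19638}{31532} = \left(165 - 1156 - 11220\right) \left(- \frac{1}{10947}\right) + 19638 \cdot \frac{1}{31532} = \left(-12211\right) \left(- \frac{1}{10947}\right) + \frac{9819}{15766} = \frac{12211}{10947} + \frac{9819}{15766} = \frac{300007219}{172590402}$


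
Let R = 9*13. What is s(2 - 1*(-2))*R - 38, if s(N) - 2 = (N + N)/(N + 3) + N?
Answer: 5584/7 ≈ 797.71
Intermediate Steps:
R = 117
s(N) = 2 + N + 2*N/(3 + N) (s(N) = 2 + ((N + N)/(N + 3) + N) = 2 + ((2*N)/(3 + N) + N) = 2 + (2*N/(3 + N) + N) = 2 + (N + 2*N/(3 + N)) = 2 + N + 2*N/(3 + N))
s(2 - 1*(-2))*R - 38 = ((6 + (2 - 1*(-2))² + 7*(2 - 1*(-2)))/(3 + (2 - 1*(-2))))*117 - 38 = ((6 + (2 + 2)² + 7*(2 + 2))/(3 + (2 + 2)))*117 - 38 = ((6 + 4² + 7*4)/(3 + 4))*117 - 38 = ((6 + 16 + 28)/7)*117 - 38 = ((⅐)*50)*117 - 38 = (50/7)*117 - 38 = 5850/7 - 38 = 5584/7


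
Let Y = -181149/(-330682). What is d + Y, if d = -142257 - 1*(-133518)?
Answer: -2889648849/330682 ≈ -8738.5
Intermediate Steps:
d = -8739 (d = -142257 + 133518 = -8739)
Y = 181149/330682 (Y = -181149*(-1/330682) = 181149/330682 ≈ 0.54780)
d + Y = -8739 + 181149/330682 = -2889648849/330682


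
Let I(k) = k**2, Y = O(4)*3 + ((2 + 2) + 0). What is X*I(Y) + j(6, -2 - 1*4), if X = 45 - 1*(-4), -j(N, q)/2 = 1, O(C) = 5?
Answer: 17687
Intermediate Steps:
j(N, q) = -2 (j(N, q) = -2*1 = -2)
Y = 19 (Y = 5*3 + ((2 + 2) + 0) = 15 + (4 + 0) = 15 + 4 = 19)
X = 49 (X = 45 + 4 = 49)
X*I(Y) + j(6, -2 - 1*4) = 49*19**2 - 2 = 49*361 - 2 = 17689 - 2 = 17687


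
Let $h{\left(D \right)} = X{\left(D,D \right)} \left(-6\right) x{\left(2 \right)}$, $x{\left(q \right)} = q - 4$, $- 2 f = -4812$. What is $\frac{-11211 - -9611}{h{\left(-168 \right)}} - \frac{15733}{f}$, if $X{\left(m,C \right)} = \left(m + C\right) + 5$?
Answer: $- \frac{1628941}{265462} \approx -6.1362$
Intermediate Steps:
$f = 2406$ ($f = \left(- \frac{1}{2}\right) \left(-4812\right) = 2406$)
$x{\left(q \right)} = -4 + q$
$X{\left(m,C \right)} = 5 + C + m$ ($X{\left(m,C \right)} = \left(C + m\right) + 5 = 5 + C + m$)
$h{\left(D \right)} = 60 + 24 D$ ($h{\left(D \right)} = \left(5 + D + D\right) \left(-6\right) \left(-4 + 2\right) = \left(5 + 2 D\right) \left(-6\right) \left(-2\right) = \left(-30 - 12 D\right) \left(-2\right) = 60 + 24 D$)
$\frac{-11211 - -9611}{h{\left(-168 \right)}} - \frac{15733}{f} = \frac{-11211 - -9611}{60 + 24 \left(-168\right)} - \frac{15733}{2406} = \frac{-11211 + 9611}{60 - 4032} - \frac{15733}{2406} = - \frac{1600}{-3972} - \frac{15733}{2406} = \left(-1600\right) \left(- \frac{1}{3972}\right) - \frac{15733}{2406} = \frac{400}{993} - \frac{15733}{2406} = - \frac{1628941}{265462}$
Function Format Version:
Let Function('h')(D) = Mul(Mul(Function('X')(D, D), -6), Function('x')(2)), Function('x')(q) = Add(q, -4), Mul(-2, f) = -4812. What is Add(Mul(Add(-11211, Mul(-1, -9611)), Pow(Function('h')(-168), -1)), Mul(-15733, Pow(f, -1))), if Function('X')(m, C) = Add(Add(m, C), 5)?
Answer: Rational(-1628941, 265462) ≈ -6.1362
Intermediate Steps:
f = 2406 (f = Mul(Rational(-1, 2), -4812) = 2406)
Function('x')(q) = Add(-4, q)
Function('X')(m, C) = Add(5, C, m) (Function('X')(m, C) = Add(Add(C, m), 5) = Add(5, C, m))
Function('h')(D) = Add(60, Mul(24, D)) (Function('h')(D) = Mul(Mul(Add(5, D, D), -6), Add(-4, 2)) = Mul(Mul(Add(5, Mul(2, D)), -6), -2) = Mul(Add(-30, Mul(-12, D)), -2) = Add(60, Mul(24, D)))
Add(Mul(Add(-11211, Mul(-1, -9611)), Pow(Function('h')(-168), -1)), Mul(-15733, Pow(f, -1))) = Add(Mul(Add(-11211, Mul(-1, -9611)), Pow(Add(60, Mul(24, -168)), -1)), Mul(-15733, Pow(2406, -1))) = Add(Mul(Add(-11211, 9611), Pow(Add(60, -4032), -1)), Mul(-15733, Rational(1, 2406))) = Add(Mul(-1600, Pow(-3972, -1)), Rational(-15733, 2406)) = Add(Mul(-1600, Rational(-1, 3972)), Rational(-15733, 2406)) = Add(Rational(400, 993), Rational(-15733, 2406)) = Rational(-1628941, 265462)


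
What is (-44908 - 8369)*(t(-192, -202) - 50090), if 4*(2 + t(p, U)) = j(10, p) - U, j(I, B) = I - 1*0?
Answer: 2665927803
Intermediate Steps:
j(I, B) = I (j(I, B) = I + 0 = I)
t(p, U) = ½ - U/4 (t(p, U) = -2 + (10 - U)/4 = -2 + (5/2 - U/4) = ½ - U/4)
(-44908 - 8369)*(t(-192, -202) - 50090) = (-44908 - 8369)*((½ - ¼*(-202)) - 50090) = -53277*((½ + 101/2) - 50090) = -53277*(51 - 50090) = -53277*(-50039) = 2665927803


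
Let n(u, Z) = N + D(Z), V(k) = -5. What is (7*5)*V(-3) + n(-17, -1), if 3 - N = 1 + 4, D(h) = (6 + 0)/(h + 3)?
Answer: -174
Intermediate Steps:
D(h) = 6/(3 + h)
N = -2 (N = 3 - (1 + 4) = 3 - 1*5 = 3 - 5 = -2)
n(u, Z) = -2 + 6/(3 + Z)
(7*5)*V(-3) + n(-17, -1) = (7*5)*(-5) - 2*(-1)/(3 - 1) = 35*(-5) - 2*(-1)/2 = -175 - 2*(-1)*½ = -175 + 1 = -174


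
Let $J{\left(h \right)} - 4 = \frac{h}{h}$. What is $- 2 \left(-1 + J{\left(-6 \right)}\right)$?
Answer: $-8$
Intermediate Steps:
$J{\left(h \right)} = 5$ ($J{\left(h \right)} = 4 + \frac{h}{h} = 4 + 1 = 5$)
$- 2 \left(-1 + J{\left(-6 \right)}\right) = - 2 \left(-1 + 5\right) = \left(-2\right) 4 = -8$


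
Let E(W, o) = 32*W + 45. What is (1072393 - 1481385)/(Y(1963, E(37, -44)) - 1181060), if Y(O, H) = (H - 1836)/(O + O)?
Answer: 1605702592/4636842167 ≈ 0.34629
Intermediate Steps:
E(W, o) = 45 + 32*W
Y(O, H) = (-1836 + H)/(2*O) (Y(O, H) = (-1836 + H)/((2*O)) = (-1836 + H)*(1/(2*O)) = (-1836 + H)/(2*O))
(1072393 - 1481385)/(Y(1963, E(37, -44)) - 1181060) = (1072393 - 1481385)/((½)*(-1836 + (45 + 32*37))/1963 - 1181060) = -408992/((½)*(1/1963)*(-1836 + (45 + 1184)) - 1181060) = -408992/((½)*(1/1963)*(-1836 + 1229) - 1181060) = -408992/((½)*(1/1963)*(-607) - 1181060) = -408992/(-607/3926 - 1181060) = -408992/(-4636842167/3926) = -408992*(-3926/4636842167) = 1605702592/4636842167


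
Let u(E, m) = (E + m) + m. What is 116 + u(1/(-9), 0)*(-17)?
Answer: 1061/9 ≈ 117.89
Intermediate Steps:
u(E, m) = E + 2*m
116 + u(1/(-9), 0)*(-17) = 116 + (1/(-9) + 2*0)*(-17) = 116 + (1*(-1/9) + 0)*(-17) = 116 + (-1/9 + 0)*(-17) = 116 - 1/9*(-17) = 116 + 17/9 = 1061/9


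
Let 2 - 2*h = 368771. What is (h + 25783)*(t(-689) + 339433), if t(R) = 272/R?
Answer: -74183969025195/1378 ≈ -5.3835e+10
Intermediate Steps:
h = -368769/2 (h = 1 - ½*368771 = 1 - 368771/2 = -368769/2 ≈ -1.8438e+5)
(h + 25783)*(t(-689) + 339433) = (-368769/2 + 25783)*(272/(-689) + 339433) = -317203*(272*(-1/689) + 339433)/2 = -317203*(-272/689 + 339433)/2 = -317203/2*233869065/689 = -74183969025195/1378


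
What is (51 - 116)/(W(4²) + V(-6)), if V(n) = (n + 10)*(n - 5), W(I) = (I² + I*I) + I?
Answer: -65/484 ≈ -0.13430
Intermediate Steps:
W(I) = I + 2*I² (W(I) = (I² + I²) + I = 2*I² + I = I + 2*I²)
V(n) = (-5 + n)*(10 + n) (V(n) = (10 + n)*(-5 + n) = (-5 + n)*(10 + n))
(51 - 116)/(W(4²) + V(-6)) = (51 - 116)/(4²*(1 + 2*4²) + (-50 + (-6)² + 5*(-6))) = -65/(16*(1 + 2*16) + (-50 + 36 - 30)) = -65/(16*(1 + 32) - 44) = -65/(16*33 - 44) = -65/(528 - 44) = -65/484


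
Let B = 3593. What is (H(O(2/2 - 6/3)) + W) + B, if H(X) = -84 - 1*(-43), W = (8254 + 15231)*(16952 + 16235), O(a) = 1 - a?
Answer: 779400247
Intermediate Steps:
W = 779396695 (W = 23485*33187 = 779396695)
H(X) = -41 (H(X) = -84 + 43 = -41)
(H(O(2/2 - 6/3)) + W) + B = (-41 + 779396695) + 3593 = 779396654 + 3593 = 779400247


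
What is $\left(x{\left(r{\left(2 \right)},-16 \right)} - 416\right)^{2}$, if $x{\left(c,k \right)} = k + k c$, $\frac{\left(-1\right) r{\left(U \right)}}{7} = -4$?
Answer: $774400$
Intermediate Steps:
$r{\left(U \right)} = 28$ ($r{\left(U \right)} = \left(-7\right) \left(-4\right) = 28$)
$x{\left(c,k \right)} = k + c k$
$\left(x{\left(r{\left(2 \right)},-16 \right)} - 416\right)^{2} = \left(- 16 \left(1 + 28\right) - 416\right)^{2} = \left(\left(-16\right) 29 - 416\right)^{2} = \left(-464 - 416\right)^{2} = \left(-880\right)^{2} = 774400$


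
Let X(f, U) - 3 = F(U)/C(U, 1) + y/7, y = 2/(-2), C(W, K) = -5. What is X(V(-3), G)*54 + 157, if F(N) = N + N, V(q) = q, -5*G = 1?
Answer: 55231/175 ≈ 315.61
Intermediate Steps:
G = -1/5 (G = -1/5*1 = -1/5 ≈ -0.20000)
F(N) = 2*N
y = -1 (y = 2*(-1/2) = -1)
X(f, U) = 20/7 - 2*U/5 (X(f, U) = 3 + ((2*U)/(-5) - 1/7) = 3 + ((2*U)*(-1/5) - 1*1/7) = 3 + (-2*U/5 - 1/7) = 3 + (-1/7 - 2*U/5) = 20/7 - 2*U/5)
X(V(-3), G)*54 + 157 = (20/7 - 2/5*(-1/5))*54 + 157 = (20/7 + 2/25)*54 + 157 = (514/175)*54 + 157 = 27756/175 + 157 = 55231/175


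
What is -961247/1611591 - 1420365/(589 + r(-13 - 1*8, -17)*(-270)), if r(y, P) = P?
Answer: -2294025748928/8346429789 ≈ -274.85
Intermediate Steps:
-961247/1611591 - 1420365/(589 + r(-13 - 1*8, -17)*(-270)) = -961247/1611591 - 1420365/(589 - 17*(-270)) = -961247*1/1611591 - 1420365/(589 + 4590) = -961247/1611591 - 1420365/5179 = -2294025748928/8346429789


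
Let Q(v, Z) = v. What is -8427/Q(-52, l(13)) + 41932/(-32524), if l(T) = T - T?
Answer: 67974821/422812 ≈ 160.77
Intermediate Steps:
l(T) = 0
-8427/Q(-52, l(13)) + 41932/(-32524) = -8427/(-52) + 41932/(-32524) = -8427*(-1/52) + 41932*(-1/32524) = 8427/52 - 10483/8131 = 67974821/422812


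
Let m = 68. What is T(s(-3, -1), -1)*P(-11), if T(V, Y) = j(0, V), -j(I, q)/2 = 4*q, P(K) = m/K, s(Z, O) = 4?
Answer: 2176/11 ≈ 197.82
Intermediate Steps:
P(K) = 68/K
j(I, q) = -8*q
T(V, Y) = -8*V
T(s(-3, -1), -1)*P(-11) = (-8*4)*(68/(-11)) = -2176*(-1)/11 = -32*(-68/11) = 2176/11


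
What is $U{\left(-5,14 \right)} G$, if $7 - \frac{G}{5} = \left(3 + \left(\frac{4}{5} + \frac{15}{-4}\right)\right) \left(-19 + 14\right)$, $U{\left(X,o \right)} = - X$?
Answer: $\frac{725}{4} \approx 181.25$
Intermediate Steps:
$G = \frac{145}{4}$ ($G = 35 - 5 \left(3 + \left(\frac{4}{5} + \frac{15}{-4}\right)\right) \left(-19 + 14\right) = 35 - 5 \left(3 + \left(4 \cdot \frac{1}{5} + 15 \left(- \frac{1}{4}\right)\right)\right) \left(-5\right) = 35 - 5 \left(3 + \left(\frac{4}{5} - \frac{15}{4}\right)\right) \left(-5\right) = 35 - 5 \left(3 - \frac{59}{20}\right) \left(-5\right) = 35 - 5 \cdot \frac{1}{20} \left(-5\right) = 35 - - \frac{5}{4} = 35 + \frac{5}{4} = \frac{145}{4} \approx 36.25$)
$U{\left(-5,14 \right)} G = \left(-1\right) \left(-5\right) \frac{145}{4} = 5 \cdot \frac{145}{4} = \frac{725}{4}$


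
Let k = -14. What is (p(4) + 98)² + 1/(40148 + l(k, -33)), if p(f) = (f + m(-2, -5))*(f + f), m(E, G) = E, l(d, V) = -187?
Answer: 519333157/39961 ≈ 12996.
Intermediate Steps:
p(f) = 2*f*(-2 + f) (p(f) = (f - 2)*(f + f) = (-2 + f)*(2*f) = 2*f*(-2 + f))
(p(4) + 98)² + 1/(40148 + l(k, -33)) = (2*4*(-2 + 4) + 98)² + 1/(40148 - 187) = (2*4*2 + 98)² + 1/39961 = (16 + 98)² + 1/39961 = 114² + 1/39961 = 12996 + 1/39961 = 519333157/39961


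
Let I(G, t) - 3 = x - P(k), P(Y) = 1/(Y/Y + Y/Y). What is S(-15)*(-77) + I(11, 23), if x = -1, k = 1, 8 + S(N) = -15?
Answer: 3545/2 ≈ 1772.5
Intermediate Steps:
S(N) = -23 (S(N) = -8 - 15 = -23)
P(Y) = 1/2 (P(Y) = 1/(1 + 1) = 1/2)
I(G, t) = 3/2 (I(G, t) = 3 + (-1 - 1*1/2) = 3 + (-1 - 1/2) = 3 - 3/2 = 3/2)
S(-15)*(-77) + I(11, 23) = -23*(-77) + 3/2 = 1771 + 3/2 = 3545/2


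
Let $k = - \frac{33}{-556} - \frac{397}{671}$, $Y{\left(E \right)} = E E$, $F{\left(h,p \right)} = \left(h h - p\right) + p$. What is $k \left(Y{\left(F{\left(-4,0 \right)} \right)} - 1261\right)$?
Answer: $\frac{199581945}{373076} \approx 534.96$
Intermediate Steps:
$F{\left(h,p \right)} = h^{2}$ ($F{\left(h,p \right)} = \left(h^{2} - p\right) + p = h^{2}$)
$Y{\left(E \right)} = E^{2}$
$k = - \frac{198589}{373076}$ ($k = \left(-33\right) \left(- \frac{1}{556}\right) - \frac{397}{671} = \frac{33}{556} - \frac{397}{671} = - \frac{198589}{373076} \approx -0.5323$)
$k \left(Y{\left(F{\left(-4,0 \right)} \right)} - 1261\right) = - \frac{198589 \left(\left(\left(-4\right)^{2}\right)^{2} - 1261\right)}{373076} = - \frac{198589 \left(16^{2} - 1261\right)}{373076} = - \frac{198589 \left(256 - 1261\right)}{373076} = \left(- \frac{198589}{373076}\right) \left(-1005\right) = \frac{199581945}{373076}$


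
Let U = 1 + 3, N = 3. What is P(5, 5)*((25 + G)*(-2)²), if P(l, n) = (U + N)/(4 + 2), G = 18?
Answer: 602/3 ≈ 200.67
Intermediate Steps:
U = 4
P(l, n) = 7/6 (P(l, n) = (4 + 3)/(4 + 2) = 7/6)
P(5, 5)*((25 + G)*(-2)²) = 7*((25 + 18)*(-2)²)/6 = 7*(43*4)/6 = (7/6)*172 = 602/3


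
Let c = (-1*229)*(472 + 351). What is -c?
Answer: 188467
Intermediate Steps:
c = -188467 (c = -229*823 = -188467)
-c = -1*(-188467) = 188467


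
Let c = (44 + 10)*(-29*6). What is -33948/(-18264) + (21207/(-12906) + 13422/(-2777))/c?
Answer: 158837581547245/85422829108824 ≈ 1.8594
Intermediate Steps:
c = -9396 (c = 54*(-174) = -9396)
-33948/(-18264) + (21207/(-12906) + 13422/(-2777))/c = -33948/(-18264) + (21207/(-12906) + 13422/(-2777))/(-9396) = -33948*(-1/18264) + (21207*(-1/12906) + 13422*(-1/2777))*(-1/9396) = 2829/1522 + (-7069/4302 - 13422/2777)*(-1/9396) = 2829/1522 - 77372057/11946654*(-1/9396) = 2829/1522 + 77372057/112250760984 = 158837581547245/85422829108824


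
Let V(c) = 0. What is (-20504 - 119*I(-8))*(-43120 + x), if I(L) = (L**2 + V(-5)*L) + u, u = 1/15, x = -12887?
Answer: 7876805811/5 ≈ 1.5754e+9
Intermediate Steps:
u = 1/15 ≈ 0.066667
I(L) = 1/15 + L**2 (I(L) = (L**2 + 0*L) + 1/15 = (L**2 + 0) + 1/15 = L**2 + 1/15 = 1/15 + L**2)
(-20504 - 119*I(-8))*(-43120 + x) = (-20504 - 119*(1/15 + (-8)**2))*(-43120 - 12887) = (-20504 - 119*(1/15 + 64))*(-56007) = (-20504 - 119*961/15)*(-56007) = (-20504 - 114359/15)*(-56007) = -421919/15*(-56007) = 7876805811/5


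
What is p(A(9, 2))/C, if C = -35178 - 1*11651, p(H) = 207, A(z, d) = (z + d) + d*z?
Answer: -207/46829 ≈ -0.0044203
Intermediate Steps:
A(z, d) = d + z + d*z (A(z, d) = (d + z) + d*z = d + z + d*z)
C = -46829 (C = -35178 - 11651 = -46829)
p(A(9, 2))/C = 207/(-46829) = 207*(-1/46829) = -207/46829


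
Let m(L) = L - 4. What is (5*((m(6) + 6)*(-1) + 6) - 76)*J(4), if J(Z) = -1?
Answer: 86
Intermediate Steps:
m(L) = -4 + L
(5*((m(6) + 6)*(-1) + 6) - 76)*J(4) = (5*(((-4 + 6) + 6)*(-1) + 6) - 76)*(-1) = (5*((2 + 6)*(-1) + 6) - 76)*(-1) = (5*(8*(-1) + 6) - 76)*(-1) = (5*(-8 + 6) - 76)*(-1) = (5*(-2) - 76)*(-1) = (-10 - 76)*(-1) = -86*(-1) = 86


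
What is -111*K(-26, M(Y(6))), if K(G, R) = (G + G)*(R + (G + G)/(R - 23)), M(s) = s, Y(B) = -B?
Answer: -704184/29 ≈ -24282.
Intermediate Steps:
K(G, R) = 2*G*(R + 2*G/(-23 + R)) (K(G, R) = (2*G)*(R + (2*G)/(-23 + R)) = (2*G)*(R + 2*G/(-23 + R)) = 2*G*(R + 2*G/(-23 + R)))
-111*K(-26, M(Y(6))) = -222*(-26)*((-1*6)² - (-23)*6 + 2*(-26))/(-23 - 1*6) = -222*(-26)*((-6)² - 23*(-6) - 52)/(-23 - 6) = -222*(-26)*(36 + 138 - 52)/(-29) = -222*(-26)*(-1)*122/29 = -111*6344/29 = -704184/29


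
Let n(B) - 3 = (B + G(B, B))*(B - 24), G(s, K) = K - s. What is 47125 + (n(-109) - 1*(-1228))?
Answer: 62853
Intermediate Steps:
n(B) = 3 + B*(-24 + B) (n(B) = 3 + (B + (B - B))*(B - 24) = 3 + (B + 0)*(-24 + B) = 3 + B*(-24 + B))
47125 + (n(-109) - 1*(-1228)) = 47125 + ((3 + (-109)² - 24*(-109)) - 1*(-1228)) = 47125 + ((3 + 11881 + 2616) + 1228) = 47125 + (14500 + 1228) = 47125 + 15728 = 62853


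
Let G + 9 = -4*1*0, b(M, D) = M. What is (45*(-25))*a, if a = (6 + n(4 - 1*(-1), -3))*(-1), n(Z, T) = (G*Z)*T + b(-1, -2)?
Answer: 157500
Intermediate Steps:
G = -9 (G = -9 - 4*1*0 = -9 - 4*0 = -9 + 0 = -9)
n(Z, T) = -1 - 9*T*Z (n(Z, T) = (-9*Z)*T - 1 = -9*T*Z - 1 = -1 - 9*T*Z)
a = -140 (a = (6 + (-1 - 9*(-3)*(4 - 1*(-1))))*(-1) = (6 + (-1 - 9*(-3)*(4 + 1)))*(-1) = (6 + (-1 - 9*(-3)*5))*(-1) = (6 + (-1 + 135))*(-1) = (6 + 134)*(-1) = 140*(-1) = -140)
(45*(-25))*a = (45*(-25))*(-140) = -1125*(-140) = 157500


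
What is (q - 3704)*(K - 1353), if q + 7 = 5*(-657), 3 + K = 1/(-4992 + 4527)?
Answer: 1470421612/155 ≈ 9.4866e+6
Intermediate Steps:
K = -1396/465 (K = -3 + 1/(-4992 + 4527) = -3 + 1/(-465) = -3 - 1/465 = -1396/465 ≈ -3.0022)
q = -3292 (q = -7 + 5*(-657) = -7 - 3285 = -3292)
(q - 3704)*(K - 1353) = (-3292 - 3704)*(-1396/465 - 1353) = -6996*(-630541/465) = 1470421612/155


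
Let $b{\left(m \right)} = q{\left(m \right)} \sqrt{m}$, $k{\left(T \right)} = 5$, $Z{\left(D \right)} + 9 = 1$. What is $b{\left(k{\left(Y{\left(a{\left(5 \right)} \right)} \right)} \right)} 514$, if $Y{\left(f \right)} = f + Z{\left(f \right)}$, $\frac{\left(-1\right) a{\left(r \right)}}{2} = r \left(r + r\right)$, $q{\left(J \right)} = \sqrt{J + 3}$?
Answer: $1028 \sqrt{10} \approx 3250.8$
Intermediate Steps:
$q{\left(J \right)} = \sqrt{3 + J}$
$Z{\left(D \right)} = -8$ ($Z{\left(D \right)} = -9 + 1 = -8$)
$a{\left(r \right)} = - 4 r^{2}$ ($a{\left(r \right)} = - 2 r \left(r + r\right) = - 2 r 2 r = - 2 \cdot 2 r^{2} = - 4 r^{2}$)
$Y{\left(f \right)} = -8 + f$ ($Y{\left(f \right)} = f - 8 = -8 + f$)
$b{\left(m \right)} = \sqrt{m} \sqrt{3 + m}$ ($b{\left(m \right)} = \sqrt{3 + m} \sqrt{m} = \sqrt{m} \sqrt{3 + m}$)
$b{\left(k{\left(Y{\left(a{\left(5 \right)} \right)} \right)} \right)} 514 = \sqrt{5} \sqrt{3 + 5} \cdot 514 = \sqrt{5} \sqrt{8} \cdot 514 = \sqrt{5} \cdot 2 \sqrt{2} \cdot 514 = 2 \sqrt{10} \cdot 514 = 1028 \sqrt{10}$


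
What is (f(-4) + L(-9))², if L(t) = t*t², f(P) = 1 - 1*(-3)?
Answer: 525625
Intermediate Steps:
f(P) = 4 (f(P) = 1 + 3 = 4)
L(t) = t³
(f(-4) + L(-9))² = (4 + (-9)³)² = (4 - 729)² = (-725)² = 525625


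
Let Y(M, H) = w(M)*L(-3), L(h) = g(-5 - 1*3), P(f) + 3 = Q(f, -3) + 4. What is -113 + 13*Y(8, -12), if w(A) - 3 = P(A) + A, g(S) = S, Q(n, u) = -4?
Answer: -945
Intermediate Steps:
P(f) = -3 (P(f) = -3 + (-4 + 4) = -3 + 0 = -3)
L(h) = -8 (L(h) = -5 - 1*3 = -5 - 3 = -8)
w(A) = A (w(A) = 3 + (-3 + A) = A)
Y(M, H) = -8*M (Y(M, H) = M*(-8) = -8*M)
-113 + 13*Y(8, -12) = -113 + 13*(-8*8) = -113 + 13*(-64) = -113 - 832 = -945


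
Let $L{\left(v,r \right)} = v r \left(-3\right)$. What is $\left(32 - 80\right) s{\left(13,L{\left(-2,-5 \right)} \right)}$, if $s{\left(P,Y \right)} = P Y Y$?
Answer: $-561600$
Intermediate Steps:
$L{\left(v,r \right)} = - 3 r v$ ($L{\left(v,r \right)} = r v \left(-3\right) = - 3 r v$)
$s{\left(P,Y \right)} = P Y^{2}$
$\left(32 - 80\right) s{\left(13,L{\left(-2,-5 \right)} \right)} = \left(32 - 80\right) 13 \left(\left(-3\right) \left(-5\right) \left(-2\right)\right)^{2} = - 48 \cdot 13 \left(-30\right)^{2} = - 48 \cdot 13 \cdot 900 = \left(-48\right) 11700 = -561600$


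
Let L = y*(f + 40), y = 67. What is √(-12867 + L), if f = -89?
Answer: 5*I*√646 ≈ 127.08*I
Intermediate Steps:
L = -3283 (L = 67*(-89 + 40) = 67*(-49) = -3283)
√(-12867 + L) = √(-12867 - 3283) = √(-16150) = 5*I*√646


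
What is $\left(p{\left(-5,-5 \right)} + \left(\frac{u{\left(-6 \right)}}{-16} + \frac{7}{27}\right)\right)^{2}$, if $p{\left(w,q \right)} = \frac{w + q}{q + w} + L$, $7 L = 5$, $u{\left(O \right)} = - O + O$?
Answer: $\frac{139129}{35721} \approx 3.8949$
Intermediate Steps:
$u{\left(O \right)} = 0$
$L = \frac{5}{7}$ ($L = \frac{1}{7} \cdot 5 = \frac{5}{7} \approx 0.71429$)
$p{\left(w,q \right)} = \frac{12}{7}$ ($p{\left(w,q \right)} = \frac{w + q}{q + w} + \frac{5}{7} = \frac{q + w}{q + w} + \frac{5}{7} = 1 + \frac{5}{7} = \frac{12}{7}$)
$\left(p{\left(-5,-5 \right)} + \left(\frac{u{\left(-6 \right)}}{-16} + \frac{7}{27}\right)\right)^{2} = \left(\frac{12}{7} + \left(\frac{0}{-16} + \frac{7}{27}\right)\right)^{2} = \left(\frac{12}{7} + \left(0 \left(- \frac{1}{16}\right) + 7 \cdot \frac{1}{27}\right)\right)^{2} = \left(\frac{12}{7} + \left(0 + \frac{7}{27}\right)\right)^{2} = \left(\frac{12}{7} + \frac{7}{27}\right)^{2} = \left(\frac{373}{189}\right)^{2} = \frac{139129}{35721}$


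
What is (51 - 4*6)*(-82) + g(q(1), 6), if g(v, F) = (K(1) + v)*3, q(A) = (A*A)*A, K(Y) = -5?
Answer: -2226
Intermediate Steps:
q(A) = A**3 (q(A) = A**2*A = A**3)
g(v, F) = -15 + 3*v (g(v, F) = (-5 + v)*3 = -15 + 3*v)
(51 - 4*6)*(-82) + g(q(1), 6) = (51 - 4*6)*(-82) + (-15 + 3*1**3) = (51 - 24)*(-82) + (-15 + 3*1) = 27*(-82) + (-15 + 3) = -2214 - 12 = -2226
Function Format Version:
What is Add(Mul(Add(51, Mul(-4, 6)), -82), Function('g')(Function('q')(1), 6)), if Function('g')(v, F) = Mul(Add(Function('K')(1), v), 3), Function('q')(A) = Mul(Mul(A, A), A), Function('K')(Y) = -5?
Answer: -2226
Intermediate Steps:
Function('q')(A) = Pow(A, 3) (Function('q')(A) = Mul(Pow(A, 2), A) = Pow(A, 3))
Function('g')(v, F) = Add(-15, Mul(3, v)) (Function('g')(v, F) = Mul(Add(-5, v), 3) = Add(-15, Mul(3, v)))
Add(Mul(Add(51, Mul(-4, 6)), -82), Function('g')(Function('q')(1), 6)) = Add(Mul(Add(51, Mul(-4, 6)), -82), Add(-15, Mul(3, Pow(1, 3)))) = Add(Mul(Add(51, -24), -82), Add(-15, Mul(3, 1))) = Add(Mul(27, -82), Add(-15, 3)) = Add(-2214, -12) = -2226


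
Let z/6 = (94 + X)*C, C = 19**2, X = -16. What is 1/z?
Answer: 1/168948 ≈ 5.9190e-6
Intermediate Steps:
C = 361
z = 168948 (z = 6*((94 - 16)*361) = 6*(78*361) = 6*28158 = 168948)
1/z = 1/168948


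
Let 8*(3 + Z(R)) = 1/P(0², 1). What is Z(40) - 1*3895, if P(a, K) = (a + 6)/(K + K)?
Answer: -93551/24 ≈ -3898.0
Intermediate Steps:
P(a, K) = (6 + a)/(2*K) (P(a, K) = (6 + a)/((2*K)) = (6 + a)*(1/(2*K)) = (6 + a)/(2*K))
Z(R) = -71/24 (Z(R) = -3 + 1/(8*(((½)*(6 + 0²)/1))) = -3 + 1/(8*(((½)*1*(6 + 0)))) = -3 + 1/(8*(((½)*1*6))) = -3 + (⅛)/3 = -3 + (⅛)*(⅓) = -3 + 1/24 = -71/24)
Z(40) - 1*3895 = -71/24 - 1*3895 = -71/24 - 3895 = -93551/24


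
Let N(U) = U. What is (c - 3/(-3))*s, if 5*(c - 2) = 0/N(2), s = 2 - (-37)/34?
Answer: 315/34 ≈ 9.2647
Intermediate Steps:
s = 105/34 (s = 2 - (-37)/34 = 2 - 1*(-37/34) = 2 + 37/34 = 105/34 ≈ 3.0882)
c = 2 (c = 2 + (0/2)/5 = 2 + (0*(½))/5 = 2 + (⅕)*0 = 2 + 0 = 2)
(c - 3/(-3))*s = (2 - 3/(-3))*(105/34) = (2 - 3*(-1)/3)*(105/34) = (2 - 1*(-1))*(105/34) = (2 + 1)*(105/34) = 3*(105/34) = 315/34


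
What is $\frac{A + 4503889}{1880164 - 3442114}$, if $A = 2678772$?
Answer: $- \frac{7182661}{1561950} \approx -4.5985$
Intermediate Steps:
$\frac{A + 4503889}{1880164 - 3442114} = \frac{2678772 + 4503889}{1880164 - 3442114} = \frac{7182661}{-1561950} = 7182661 \left(- \frac{1}{1561950}\right) = - \frac{7182661}{1561950}$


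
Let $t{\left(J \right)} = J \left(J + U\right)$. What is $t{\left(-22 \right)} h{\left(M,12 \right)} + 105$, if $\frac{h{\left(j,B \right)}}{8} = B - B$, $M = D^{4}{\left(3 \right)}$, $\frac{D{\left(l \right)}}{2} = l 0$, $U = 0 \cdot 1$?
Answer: $105$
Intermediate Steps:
$U = 0$
$D{\left(l \right)} = 0$ ($D{\left(l \right)} = 2 l 0 = 2 \cdot 0 = 0$)
$M = 0$ ($M = 0^{4} = 0$)
$h{\left(j,B \right)} = 0$ ($h{\left(j,B \right)} = 8 \left(B - B\right) = 8 \cdot 0 = 0$)
$t{\left(J \right)} = J^{2}$ ($t{\left(J \right)} = J \left(J + 0\right) = J J = J^{2}$)
$t{\left(-22 \right)} h{\left(M,12 \right)} + 105 = \left(-22\right)^{2} \cdot 0 + 105 = 484 \cdot 0 + 105 = 0 + 105 = 105$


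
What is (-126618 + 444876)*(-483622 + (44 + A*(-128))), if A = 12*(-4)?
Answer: -151947189972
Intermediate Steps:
A = -48
(-126618 + 444876)*(-483622 + (44 + A*(-128))) = (-126618 + 444876)*(-483622 + (44 - 48*(-128))) = 318258*(-483622 + (44 + 6144)) = 318258*(-483622 + 6188) = 318258*(-477434) = -151947189972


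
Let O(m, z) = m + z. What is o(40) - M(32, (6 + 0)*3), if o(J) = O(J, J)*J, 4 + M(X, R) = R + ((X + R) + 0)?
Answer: 3136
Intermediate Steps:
M(X, R) = -4 + X + 2*R (M(X, R) = -4 + (R + ((X + R) + 0)) = -4 + (R + ((R + X) + 0)) = -4 + (R + (R + X)) = -4 + (X + 2*R) = -4 + X + 2*R)
o(J) = 2*J**2 (o(J) = (J + J)*J = (2*J)*J = 2*J**2)
o(40) - M(32, (6 + 0)*3) = 2*40**2 - (-4 + 32 + 2*((6 + 0)*3)) = 2*1600 - (-4 + 32 + 2*(6*3)) = 3200 - (-4 + 32 + 2*18) = 3200 - (-4 + 32 + 36) = 3200 - 1*64 = 3200 - 64 = 3136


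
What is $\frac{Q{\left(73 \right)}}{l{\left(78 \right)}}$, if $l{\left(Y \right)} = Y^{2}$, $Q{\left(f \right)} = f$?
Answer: $\frac{73}{6084} \approx 0.011999$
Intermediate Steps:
$\frac{Q{\left(73 \right)}}{l{\left(78 \right)}} = \frac{73}{78^{2}} = \frac{73}{6084}$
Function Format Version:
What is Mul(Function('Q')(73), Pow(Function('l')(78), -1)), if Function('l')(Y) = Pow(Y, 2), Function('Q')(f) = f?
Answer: Rational(73, 6084) ≈ 0.011999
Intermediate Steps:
Mul(Function('Q')(73), Pow(Function('l')(78), -1)) = Mul(73, Pow(Pow(78, 2), -1)) = Mul(73, Pow(6084, -1)) = Mul(73, Rational(1, 6084)) = Rational(73, 6084)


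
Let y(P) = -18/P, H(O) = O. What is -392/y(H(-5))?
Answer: -980/9 ≈ -108.89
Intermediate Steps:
-392/y(H(-5)) = -392/((-18/(-5))) = -392/((-18*(-⅕))) = -392/18/5 = -392*5/18 = -980/9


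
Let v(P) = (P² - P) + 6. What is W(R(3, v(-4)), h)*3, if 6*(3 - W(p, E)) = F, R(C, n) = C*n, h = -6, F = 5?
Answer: 13/2 ≈ 6.5000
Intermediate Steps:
v(P) = 6 + P² - P
W(p, E) = 13/6 (W(p, E) = 3 - ⅙*5 = 3 - ⅚ = 13/6)
W(R(3, v(-4)), h)*3 = (13/6)*3 = 13/2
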